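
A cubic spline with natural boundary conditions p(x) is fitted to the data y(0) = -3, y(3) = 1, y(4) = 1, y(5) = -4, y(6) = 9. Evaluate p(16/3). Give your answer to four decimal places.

-1.5717

Write m_i for p''(x_i). With h_i = 3, 1, 1, 1 and divided differences Δ_i = 4/3, 0, -5, 13, the continuity of p' gives the tridiagonal system
  3·m_0 + 8·m_1 + 1·m_2 = 6(Δ_1 - Δ_0) = -8
  1·m_1 + 4·m_2 + 1·m_3 = 6(Δ_2 - Δ_1) = -30
  1·m_2 + 4·m_3 + 1·m_4 = 6(Δ_3 - Δ_2) = 108
Natural end conditions: m_0 = m_4 = 0.
Solving the tridiagonal system: m_0 = 0, m_1 = 27/29, m_2 = -448/29, m_3 = 895/29, m_4 = 0.
On [5, 6], p(x) = -4 + 236/87·(x - 5) + 895/58·(x - 5)² - 895/174·(x - 5)³.
With (x - 5) = 1/3: p(16/3) = -3692/2349.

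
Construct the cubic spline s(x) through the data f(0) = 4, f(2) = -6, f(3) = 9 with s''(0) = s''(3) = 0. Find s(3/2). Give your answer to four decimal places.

-7.8750

Put m_i = s'' at the i-th knot. Here h = (2, 1) and Δ = (-5, 15), so the interior equations h_(i-1)·m_(i-1) + 2(h_(i-1)+h_i)·m_i + h_i·m_(i+1) = 6(Δ_i − Δ_(i-1)) read
  2·m_0 + 6·m_1 + 1·m_2 = 6(Δ_1 - Δ_0) = 120
Natural end conditions: m_0 = m_2 = 0.
Forward elimination and back-substitution give m_0 = 0, m_1 = 20, m_2 = 0.
On [0, 2], s(x) = 4 - 35/3·x + 0·x² + 5/3·x³.
With x = 3/2: s(3/2) = -63/8.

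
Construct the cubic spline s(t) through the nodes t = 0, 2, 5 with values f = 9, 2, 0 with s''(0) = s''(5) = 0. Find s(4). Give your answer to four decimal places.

-0.0889

Write M_i for s''(x_i). With h_i = 2, 3 and divided differences Δ_i = -7/2, -2/3, the continuity of s' gives the tridiagonal system
  2·M_0 + 10·M_1 + 3·M_2 = 6(Δ_1 - Δ_0) = 17
Natural end conditions: M_0 = M_2 = 0.
Forward elimination and back-substitution give M_0 = 0, M_1 = 17/10, M_2 = 0.
On [2, 5], s(t) = 2 - 71/30·(t - 2) + 17/20·(t - 2)² - 17/180·(t - 2)³.
With (t - 2) = 2: s(4) = -4/45.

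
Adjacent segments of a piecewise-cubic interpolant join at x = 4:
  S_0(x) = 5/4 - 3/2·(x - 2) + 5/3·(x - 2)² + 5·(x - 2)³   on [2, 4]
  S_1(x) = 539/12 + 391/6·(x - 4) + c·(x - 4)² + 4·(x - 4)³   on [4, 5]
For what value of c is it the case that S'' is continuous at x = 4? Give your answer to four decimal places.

S_0''(x) = 10/3 + 30·(x - 2), so S_0''(4) = 190/3. On the right, S_1''(4) = 2c, so c = 95/3.

31.6667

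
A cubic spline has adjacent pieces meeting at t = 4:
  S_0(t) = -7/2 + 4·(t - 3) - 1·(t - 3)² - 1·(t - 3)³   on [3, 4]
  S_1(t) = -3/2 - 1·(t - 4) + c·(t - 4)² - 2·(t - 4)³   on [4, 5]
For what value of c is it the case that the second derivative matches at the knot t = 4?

-4

S_0''(t) = -2 - 6·(t - 3), so S_0''(4) = -8. On the right, S_1''(4) = 2c, so c = -4.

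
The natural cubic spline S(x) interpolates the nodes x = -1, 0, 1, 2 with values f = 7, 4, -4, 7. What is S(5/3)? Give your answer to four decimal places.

1.7333

With M_i denoting the second derivative at x_i, h_i = 1, 1, 1, and Δ_i = (y_(i+1) − y_i)/h_i = -3, -8, 11:
  1·M_0 + 4·M_1 + 1·M_2 = 6(Δ_1 - Δ_0) = -30
  1·M_1 + 4·M_2 + 1·M_3 = 6(Δ_2 - Δ_1) = 114
Natural end conditions: M_0 = M_3 = 0.
Hence M_0 = 0, M_1 = -78/5, M_2 = 162/5, M_3 = 0.
On [1, 2], S(x) = -4 + 1/5·(x - 1) + 81/5·(x - 1)² - 27/5·(x - 1)³.
With (x - 1) = 2/3: S(5/3) = 26/15.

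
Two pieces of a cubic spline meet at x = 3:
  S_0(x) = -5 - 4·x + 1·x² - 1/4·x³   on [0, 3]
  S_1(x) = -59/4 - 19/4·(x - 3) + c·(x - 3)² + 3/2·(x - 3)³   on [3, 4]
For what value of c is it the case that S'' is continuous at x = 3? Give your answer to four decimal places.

-1.2500

S_0''(x) = 2 - 3/2·x, so S_0''(3) = -5/2. On the right, S_1''(3) = 2c, so c = -5/4.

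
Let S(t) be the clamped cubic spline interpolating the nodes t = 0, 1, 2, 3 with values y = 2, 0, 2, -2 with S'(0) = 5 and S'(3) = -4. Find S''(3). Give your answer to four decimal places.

With m_i denoting the second derivative at x_i, h_i = 1, 1, 1, and Δ_i = (y_(i+1) − y_i)/h_i = -2, 2, -4:
  1·m_0 + 4·m_1 + 1·m_2 = 6(Δ_1 - Δ_0) = 24
  1·m_1 + 4·m_2 + 1·m_3 = 6(Δ_2 - Δ_1) = -36
Clamped end conditions give two more equations: 2h_0·m_0 + h_0·m_1 = 6(Δ_0 - S'(0)) = -42 and h_2·m_2 + 2h_2·m_3 = 6(S'(3) - Δ_2) = 0.
Forward elimination and back-substitution give m_0 = -148/5, m_1 = 86/5, m_2 = -76/5, m_3 = 38/5.

7.6000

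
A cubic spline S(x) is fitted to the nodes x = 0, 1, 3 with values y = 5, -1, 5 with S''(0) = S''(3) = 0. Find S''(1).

9

Put M_i = S'' at the i-th knot. Here h = (1, 2) and Δ = (-6, 3), so the interior equations h_(i-1)·M_(i-1) + 2(h_(i-1)+h_i)·M_i + h_i·M_(i+1) = 6(Δ_i − Δ_(i-1)) read
  1·M_0 + 6·M_1 + 2·M_2 = 6(Δ_1 - Δ_0) = 54
Natural end conditions: M_0 = M_2 = 0.
Hence M_0 = 0, M_1 = 9, M_2 = 0.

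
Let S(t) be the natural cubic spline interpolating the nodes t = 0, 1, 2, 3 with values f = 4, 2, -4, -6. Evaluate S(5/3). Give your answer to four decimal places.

-2.0988

With σ_i denoting the second derivative at x_i, h_i = 1, 1, 1, and Δ_i = (y_(i+1) − y_i)/h_i = -2, -6, -2:
  1·σ_0 + 4·σ_1 + 1·σ_2 = 6(Δ_1 - Δ_0) = -24
  1·σ_1 + 4·σ_2 + 1·σ_3 = 6(Δ_2 - Δ_1) = 24
Natural end conditions: σ_0 = σ_3 = 0.
Forward elimination and back-substitution give σ_0 = 0, σ_1 = -8, σ_2 = 8, σ_3 = 0.
On [1, 2], S(t) = 2 - 14/3·(t - 1) - 4·(t - 1)² + 8/3·(t - 1)³.
With (t - 1) = 2/3: S(5/3) = -170/81.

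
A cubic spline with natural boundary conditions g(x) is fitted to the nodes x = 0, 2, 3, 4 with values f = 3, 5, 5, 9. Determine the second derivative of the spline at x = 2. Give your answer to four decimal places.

With M_i denoting the second derivative at x_i, h_i = 2, 1, 1, and Δ_i = (y_(i+1) − y_i)/h_i = 1, 0, 4:
  2·M_0 + 6·M_1 + 1·M_2 = 6(Δ_1 - Δ_0) = -6
  1·M_1 + 4·M_2 + 1·M_3 = 6(Δ_2 - Δ_1) = 24
Natural end conditions: M_0 = M_3 = 0.
Solving: M_0 = 0, M_1 = -48/23, M_2 = 150/23, M_3 = 0.

-2.0870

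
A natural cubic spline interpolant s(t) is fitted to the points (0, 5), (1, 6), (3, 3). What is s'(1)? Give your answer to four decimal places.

Write M_i for s''(x_i). With h_i = 1, 2 and divided differences Δ_i = 1, -3/2, the continuity of s' gives the tridiagonal system
  1·M_0 + 6·M_1 + 2·M_2 = 6(Δ_1 - Δ_0) = -15
Natural end conditions: M_0 = M_2 = 0.
Hence M_0 = 0, M_1 = -5/2, M_2 = 0.
On [1, 3], s'(t) = b_1 + 2c_1·(t - 1) + 3d_1·(t - 1)² with b_1 = Δ_1 - h_1(2M_1 + M_2)/6 = 1/6, c_1 = M_1/2 = -5/4, d_1 = (M_2 - M_1)/(6h_1) = 5/24. So s'(1) = 1/6.

0.1667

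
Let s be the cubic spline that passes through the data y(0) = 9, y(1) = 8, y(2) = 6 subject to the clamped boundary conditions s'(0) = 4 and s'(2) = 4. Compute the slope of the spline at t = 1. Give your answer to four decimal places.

-4.2500

With M_i denoting the second derivative at x_i, h_i = 1, 1, and Δ_i = (y_(i+1) − y_i)/h_i = -1, -2:
  1·M_0 + 4·M_1 + 1·M_2 = 6(Δ_1 - Δ_0) = -6
Clamped end conditions give two more equations: 2h_0·M_0 + h_0·M_1 = 6(Δ_0 - s'(0)) = -30 and h_1·M_1 + 2h_1·M_2 = 6(s'(2) - Δ_1) = 36.
Solving the tridiagonal system: M_0 = -27/2, M_1 = -3, M_2 = 39/2.
On [1, 2], s'(t) = b_1 + 2c_1·(t - 1) + 3d_1·(t - 1)² with b_1 = Δ_1 - h_1(2M_1 + M_2)/6 = -17/4, c_1 = M_1/2 = -3/2, d_1 = (M_2 - M_1)/(6h_1) = 15/4. So s'(1) = -17/4.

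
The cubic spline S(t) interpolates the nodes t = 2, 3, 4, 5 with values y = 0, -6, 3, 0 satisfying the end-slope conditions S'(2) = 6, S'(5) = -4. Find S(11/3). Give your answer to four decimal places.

-0.2222

With σ_i denoting the second derivative at x_i, h_i = 1, 1, 1, and Δ_i = (y_(i+1) − y_i)/h_i = -6, 9, -3:
  1·σ_0 + 4·σ_1 + 1·σ_2 = 6(Δ_1 - Δ_0) = 90
  1·σ_1 + 4·σ_2 + 1·σ_3 = 6(Δ_2 - Δ_1) = -72
Clamped end conditions give two more equations: 2h_0·σ_0 + h_0·σ_1 = 6(Δ_0 - S'(2)) = -72 and h_2·σ_2 + 2h_2·σ_3 = 6(S'(5) - Δ_2) = -6.
Forward elimination and back-substitution give σ_0 = -176/3, σ_1 = 136/3, σ_2 = -98/3, σ_3 = 40/3.
On [3, 4], S(t) = -6 - 2/3·(t - 3) + 68/3·(t - 3)² - 13·(t - 3)³.
With (t - 3) = 2/3: S(11/3) = -2/9.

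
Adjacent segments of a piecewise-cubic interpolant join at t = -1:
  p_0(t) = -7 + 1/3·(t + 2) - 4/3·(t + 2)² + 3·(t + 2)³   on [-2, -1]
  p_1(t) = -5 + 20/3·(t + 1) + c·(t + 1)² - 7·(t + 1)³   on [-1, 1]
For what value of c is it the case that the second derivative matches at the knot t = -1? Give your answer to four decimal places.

p_0''(t) = -8/3 + 18·(t + 2), so p_0''(-1) = 46/3. On the right, p_1''(-1) = 2c, so c = 23/3.

7.6667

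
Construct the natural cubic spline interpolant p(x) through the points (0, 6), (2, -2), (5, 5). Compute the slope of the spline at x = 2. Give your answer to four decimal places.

Write M_i for p''(x_i). With h_i = 2, 3 and divided differences Δ_i = -4, 7/3, the continuity of p' gives the tridiagonal system
  2·M_0 + 10·M_1 + 3·M_2 = 6(Δ_1 - Δ_0) = 38
Natural end conditions: M_0 = M_2 = 0.
Hence M_0 = 0, M_1 = 19/5, M_2 = 0.
On [2, 5], p'(x) = b_1 + 2c_1·(x - 2) + 3d_1·(x - 2)² with b_1 = Δ_1 - h_1(2M_1 + M_2)/6 = -22/15, c_1 = M_1/2 = 19/10, d_1 = (M_2 - M_1)/(6h_1) = -19/90. So p'(2) = -22/15.

-1.4667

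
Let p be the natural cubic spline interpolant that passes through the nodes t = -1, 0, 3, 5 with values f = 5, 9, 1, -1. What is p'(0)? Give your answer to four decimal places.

1.9812

With M_i denoting the second derivative at x_i, h_i = 1, 3, 2, and Δ_i = (y_(i+1) − y_i)/h_i = 4, -8/3, -1:
  1·M_0 + 8·M_1 + 3·M_2 = 6(Δ_1 - Δ_0) = -40
  3·M_1 + 10·M_2 + 2·M_3 = 6(Δ_2 - Δ_1) = 10
Natural end conditions: M_0 = M_3 = 0.
Solving the tridiagonal system: M_0 = 0, M_1 = -430/71, M_2 = 200/71, M_3 = 0.
On [0, 3], p'(t) = b_1 + 2c_1·t + 3d_1·t² with b_1 = Δ_1 - h_1(2M_1 + M_2)/6 = 422/213, c_1 = M_1/2 = -215/71, d_1 = (M_2 - M_1)/(6h_1) = 35/71. So p'(0) = 422/213.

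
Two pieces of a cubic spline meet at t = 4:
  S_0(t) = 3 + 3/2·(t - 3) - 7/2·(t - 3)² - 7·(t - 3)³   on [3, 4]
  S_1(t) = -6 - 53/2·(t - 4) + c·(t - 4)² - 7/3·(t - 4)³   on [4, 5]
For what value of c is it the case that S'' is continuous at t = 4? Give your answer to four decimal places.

S_0''(t) = -7 - 42·(t - 3), so S_0''(4) = -49. On the right, S_1''(4) = 2c, so c = -49/2.

-24.5000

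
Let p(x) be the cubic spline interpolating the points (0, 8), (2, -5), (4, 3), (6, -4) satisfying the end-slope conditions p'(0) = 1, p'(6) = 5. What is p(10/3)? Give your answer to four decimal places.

Write M_i for p''(x_i). With h_i = 2, 2, 2 and divided differences Δ_i = -13/2, 4, -7/2, the continuity of p' gives the tridiagonal system
  2·M_0 + 8·M_1 + 2·M_2 = 6(Δ_1 - Δ_0) = 63
  2·M_1 + 8·M_2 + 2·M_3 = 6(Δ_2 - Δ_1) = -45
Clamped end conditions give two more equations: 2h_0·M_0 + h_0·M_1 = 6(Δ_0 - p'(0)) = -45 and h_2·M_2 + 2h_2·M_3 = 6(p'(6) - Δ_2) = 51.
Forward elimination and back-substitution give M_0 = -292/15, M_1 = 493/30, M_2 = -443/30, M_3 = 302/15.
On [2, 4], p(x) = -5 - 61/30·(x - 2) + 493/60·(x - 2)² - 13/5·(x - 2)³.
With (x - 2) = 4/3: p(10/3) = 11/15.

0.7333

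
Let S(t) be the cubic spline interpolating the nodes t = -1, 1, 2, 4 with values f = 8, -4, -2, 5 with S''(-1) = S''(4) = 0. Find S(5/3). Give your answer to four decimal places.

-3.0709

With m_i denoting the second derivative at x_i, h_i = 2, 1, 2, and Δ_i = (y_(i+1) − y_i)/h_i = -6, 2, 7/2:
  2·m_0 + 6·m_1 + 1·m_2 = 6(Δ_1 - Δ_0) = 48
  1·m_1 + 6·m_2 + 2·m_3 = 6(Δ_2 - Δ_1) = 9
Natural end conditions: m_0 = m_3 = 0.
Solving: m_0 = 0, m_1 = 279/35, m_2 = 6/35, m_3 = 0.
On [1, 2], S(t) = -4 - 24/35·(t - 1) + 279/70·(t - 1)² - 13/10·(t - 1)³.
With (t - 1) = 2/3: S(5/3) = -2902/945.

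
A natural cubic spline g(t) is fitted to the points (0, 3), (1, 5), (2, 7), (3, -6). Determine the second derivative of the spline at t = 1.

6

Let M_i = g''(x_i). Step sizes h_i = 1, 1, 1; slopes of the chords Δ_i = (y_(i+1) - y_i)/h_i = 2, 2, -13.
  1·M_0 + 4·M_1 + 1·M_2 = 6(Δ_1 - Δ_0) = 0
  1·M_1 + 4·M_2 + 1·M_3 = 6(Δ_2 - Δ_1) = -90
Natural end conditions: M_0 = M_3 = 0.
Solving: M_0 = 0, M_1 = 6, M_2 = -24, M_3 = 0.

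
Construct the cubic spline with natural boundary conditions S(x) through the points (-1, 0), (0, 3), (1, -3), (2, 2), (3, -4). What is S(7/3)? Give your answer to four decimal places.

1.4418

With M_i denoting the second derivative at x_i, h_i = 1, 1, 1, 1, and Δ_i = (y_(i+1) − y_i)/h_i = 3, -6, 5, -6:
  1·M_0 + 4·M_1 + 1·M_2 = 6(Δ_1 - Δ_0) = -54
  1·M_1 + 4·M_2 + 1·M_3 = 6(Δ_2 - Δ_1) = 66
  1·M_2 + 4·M_3 + 1·M_4 = 6(Δ_3 - Δ_2) = -66
Natural end conditions: M_0 = M_4 = 0.
Forward elimination and back-substitution give M_0 = 0, M_1 = -285/14, M_2 = 192/7, M_3 = -327/14, M_4 = 0.
On [2, 3], S(x) = 2 + 25/14·(x - 2) - 327/28·(x - 2)² + 109/28·(x - 2)³.
With (x - 2) = 1/3: S(7/3) = 545/378.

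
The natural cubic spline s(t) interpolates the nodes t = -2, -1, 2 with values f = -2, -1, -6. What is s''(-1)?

With M_i denoting the second derivative at x_i, h_i = 1, 3, and Δ_i = (y_(i+1) − y_i)/h_i = 1, -5/3:
  1·M_0 + 8·M_1 + 3·M_2 = 6(Δ_1 - Δ_0) = -16
Natural end conditions: M_0 = M_2 = 0.
Hence M_0 = 0, M_1 = -2, M_2 = 0.

-2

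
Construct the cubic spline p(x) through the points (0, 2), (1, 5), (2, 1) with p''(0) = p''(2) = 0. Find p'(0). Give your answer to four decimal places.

With σ_i denoting the second derivative at x_i, h_i = 1, 1, and Δ_i = (y_(i+1) − y_i)/h_i = 3, -4:
  1·σ_0 + 4·σ_1 + 1·σ_2 = 6(Δ_1 - Δ_0) = -42
Natural end conditions: σ_0 = σ_2 = 0.
Solving the tridiagonal system: σ_0 = 0, σ_1 = -21/2, σ_2 = 0.
On [0, 1], p'(x) = b_0 + 2c_0·x + 3d_0·x² with b_0 = Δ_0 - h_0(2σ_0 + σ_1)/6 = 19/4, c_0 = σ_0/2 = 0, d_0 = (σ_1 - σ_0)/(6h_0) = -7/4. So p'(0) = 19/4.

4.7500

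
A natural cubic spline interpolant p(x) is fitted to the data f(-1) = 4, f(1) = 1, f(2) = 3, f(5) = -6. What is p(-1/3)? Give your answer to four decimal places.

2.1678

With M_i denoting the second derivative at x_i, h_i = 2, 1, 3, and Δ_i = (y_(i+1) − y_i)/h_i = -3/2, 2, -3:
  2·M_0 + 6·M_1 + 1·M_2 = 6(Δ_1 - Δ_0) = 21
  1·M_1 + 8·M_2 + 3·M_3 = 6(Δ_2 - Δ_1) = -30
Natural end conditions: M_0 = M_3 = 0.
Solving the tridiagonal system: M_0 = 0, M_1 = 198/47, M_2 = -201/47, M_3 = 0.
On [-1, 1], p(x) = 4 - 273/94·(x + 1) + 0·(x + 1)² + 33/94·(x + 1)³.
With (x + 1) = 2/3: p(-1/3) = 917/423.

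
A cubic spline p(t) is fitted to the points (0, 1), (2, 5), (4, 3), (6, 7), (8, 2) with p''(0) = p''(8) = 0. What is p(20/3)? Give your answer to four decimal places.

Write σ_i for p''(x_i). With h_i = 2, 2, 2, 2 and divided differences Δ_i = 2, -1, 2, -5/2, the continuity of p' gives the tridiagonal system
  2·σ_0 + 8·σ_1 + 2·σ_2 = 6(Δ_1 - Δ_0) = -18
  2·σ_1 + 8·σ_2 + 2·σ_3 = 6(Δ_2 - Δ_1) = 18
  2·σ_2 + 8·σ_3 + 2·σ_4 = 6(Δ_3 - Δ_2) = -27
Natural end conditions: σ_0 = σ_4 = 0.
Solving: σ_0 = 0, σ_1 = -369/112, σ_2 = 117/28, σ_3 = -495/112, σ_4 = 0.
On [6, 8], p(t) = 7 + 25/56·(t - 6) - 495/224·(t - 6)² + 165/448·(t - 6)³.
With (t - 6) = 2/3: p(20/3) = 1619/252.

6.4246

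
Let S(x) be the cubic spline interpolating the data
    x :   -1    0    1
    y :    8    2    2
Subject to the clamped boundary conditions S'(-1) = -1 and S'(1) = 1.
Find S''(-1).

-23

Put M_i = S'' at the i-th knot. Here h = (1, 1) and Δ = (-6, 0), so the interior equations h_(i-1)·M_(i-1) + 2(h_(i-1)+h_i)·M_i + h_i·M_(i+1) = 6(Δ_i − Δ_(i-1)) read
  1·M_0 + 4·M_1 + 1·M_2 = 6(Δ_1 - Δ_0) = 36
Clamped end conditions give two more equations: 2h_0·M_0 + h_0·M_1 = 6(Δ_0 - S'(-1)) = -30 and h_1·M_1 + 2h_1·M_2 = 6(S'(1) - Δ_1) = 6.
Solving the tridiagonal system: M_0 = -23, M_1 = 16, M_2 = -5.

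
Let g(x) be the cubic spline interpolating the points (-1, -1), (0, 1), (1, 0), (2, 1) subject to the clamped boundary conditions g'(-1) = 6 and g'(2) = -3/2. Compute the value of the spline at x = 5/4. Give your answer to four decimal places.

Put M_i = g'' at the i-th knot. Here h = (1, 1, 1) and Δ = (2, -1, 1), so the interior equations h_(i-1)·M_(i-1) + 2(h_(i-1)+h_i)·M_i + h_i·M_(i+1) = 6(Δ_i − Δ_(i-1)) read
  1·M_0 + 4·M_1 + 1·M_2 = 6(Δ_1 - Δ_0) = -18
  1·M_1 + 4·M_2 + 1·M_3 = 6(Δ_2 - Δ_1) = 12
Clamped end conditions give two more equations: 2h_0·M_0 + h_0·M_1 = 6(Δ_0 - g'(-1)) = -24 and h_2·M_2 + 2h_2·M_3 = 6(g'(2) - Δ_2) = -15.
Forward elimination and back-substitution give M_0 = -51/5, M_1 = -18/5, M_2 = 33/5, M_3 = -54/5.
On [1, 2], g(x) = 0 + 3/5·(x - 1) + 33/10·(x - 1)² - 29/10·(x - 1)³.
With (x - 1) = 1/4: g(5/4) = 199/640.

0.3109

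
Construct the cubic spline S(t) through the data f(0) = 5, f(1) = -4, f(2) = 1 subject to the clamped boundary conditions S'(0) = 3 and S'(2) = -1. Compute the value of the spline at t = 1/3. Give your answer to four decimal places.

Write M_i for S''(x_i). With h_i = 1, 1 and divided differences Δ_i = -9, 5, the continuity of S' gives the tridiagonal system
  1·M_0 + 4·M_1 + 1·M_2 = 6(Δ_1 - Δ_0) = 84
Clamped end conditions give two more equations: 2h_0·M_0 + h_0·M_1 = 6(Δ_0 - S'(0)) = -72 and h_1·M_1 + 2h_1·M_2 = 6(S'(2) - Δ_1) = -36.
Solving: M_0 = -59, M_1 = 46, M_2 = -41.
On [0, 1], S(t) = 5 + 3·t - 59/2·t² + 35/2·t³.
With t = 1/3: S(1/3) = 91/27.

3.3704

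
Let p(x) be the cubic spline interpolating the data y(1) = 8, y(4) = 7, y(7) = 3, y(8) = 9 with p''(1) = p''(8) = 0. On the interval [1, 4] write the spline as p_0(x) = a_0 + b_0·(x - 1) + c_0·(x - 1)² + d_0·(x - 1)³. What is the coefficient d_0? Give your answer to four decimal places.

Write M_i for p''(x_i). With h_i = 3, 3, 1 and divided differences Δ_i = -1/3, -4/3, 6, the continuity of p' gives the tridiagonal system
  3·M_0 + 12·M_1 + 3·M_2 = 6(Δ_1 - Δ_0) = -6
  3·M_1 + 8·M_2 + 1·M_3 = 6(Δ_2 - Δ_1) = 44
Natural end conditions: M_0 = M_3 = 0.
Solving: M_0 = 0, M_1 = -60/29, M_2 = 182/29, M_3 = 0.
On [1, 4], with p_0(x) = a_0 + b_0·(x - 1) + c_0·(x - 1)² + d_0·(x - 1)³: c_0 = M_0/2 = 0, d_0 = (M_1 - M_0)/(6h_0) = -10/87, b_0 = Δ_0 - h_0(2M_0 + M_1)/6 = 61/87.

-0.1149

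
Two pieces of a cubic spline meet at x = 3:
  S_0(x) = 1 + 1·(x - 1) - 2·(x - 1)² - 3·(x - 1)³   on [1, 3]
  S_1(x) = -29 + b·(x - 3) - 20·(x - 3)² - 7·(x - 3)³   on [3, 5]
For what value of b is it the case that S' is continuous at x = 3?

-43

S_0'(x) = 1 - 4·(x - 1) - 9·(x - 1)², so S_0'(3) = -43. On the right, S_1'(3) = b, so b = -43.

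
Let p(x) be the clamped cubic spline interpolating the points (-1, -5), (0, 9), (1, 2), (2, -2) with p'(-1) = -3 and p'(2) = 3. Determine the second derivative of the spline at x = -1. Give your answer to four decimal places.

78.4000

Let σ_i = p''(x_i). Step sizes h_i = 1, 1, 1; slopes of the chords Δ_i = (y_(i+1) - y_i)/h_i = 14, -7, -4.
  1·σ_0 + 4·σ_1 + 1·σ_2 = 6(Δ_1 - Δ_0) = -126
  1·σ_1 + 4·σ_2 + 1·σ_3 = 6(Δ_2 - Δ_1) = 18
Clamped end conditions give two more equations: 2h_0·σ_0 + h_0·σ_1 = 6(Δ_0 - p'(-1)) = 102 and h_2·σ_2 + 2h_2·σ_3 = 6(p'(2) - Δ_2) = 42.
Solving the tridiagonal system: σ_0 = 392/5, σ_1 = -274/5, σ_2 = 74/5, σ_3 = 68/5.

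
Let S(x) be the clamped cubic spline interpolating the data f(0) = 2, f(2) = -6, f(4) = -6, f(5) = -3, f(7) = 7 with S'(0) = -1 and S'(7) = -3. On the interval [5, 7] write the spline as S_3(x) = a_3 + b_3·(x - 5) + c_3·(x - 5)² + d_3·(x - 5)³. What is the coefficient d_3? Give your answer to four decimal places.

-1.8934

Let m_i = S''(x_i). Step sizes h_i = 2, 2, 1, 2; slopes of the chords Δ_i = (y_(i+1) - y_i)/h_i = -4, 0, 3, 5.
  2·m_0 + 8·m_1 + 2·m_2 = 6(Δ_1 - Δ_0) = 24
  2·m_1 + 6·m_2 + 1·m_3 = 6(Δ_2 - Δ_1) = 18
  1·m_2 + 6·m_3 + 2·m_4 = 6(Δ_3 - Δ_2) = 12
Clamped end conditions give two more equations: 2h_0·m_0 + h_0·m_1 = 6(Δ_0 - S'(0)) = -18 and h_3·m_3 + 2h_3·m_4 = 6(S'(7) - Δ_3) = -48.
Solving: m_0 = -416/61, m_1 = 283/61, m_2 = 16/61, m_3 = 436/61, m_4 = -950/61.
On [5, 7], with S_3(x) = a_3 + b_3·(x - 5) + c_3·(x - 5)² + d_3·(x - 5)³: c_3 = m_3/2 = 218/61, d_3 = (m_4 - m_3)/(6h_3) = -231/122, b_3 = Δ_3 - h_3(2m_3 + m_4)/6 = 331/61.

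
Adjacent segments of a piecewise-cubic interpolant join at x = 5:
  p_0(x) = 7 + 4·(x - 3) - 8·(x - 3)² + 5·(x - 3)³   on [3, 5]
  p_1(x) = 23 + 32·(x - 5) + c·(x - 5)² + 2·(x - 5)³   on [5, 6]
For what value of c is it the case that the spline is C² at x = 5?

22

p_0''(x) = -16 + 30·(x - 3), so p_0''(5) = 44. On the right, p_1''(5) = 2c, so c = 22.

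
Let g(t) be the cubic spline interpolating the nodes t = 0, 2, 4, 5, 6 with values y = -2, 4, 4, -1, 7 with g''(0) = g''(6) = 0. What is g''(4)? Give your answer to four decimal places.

-8.5714

Let M_i = g''(x_i). Step sizes h_i = 2, 2, 1, 1; slopes of the chords Δ_i = (y_(i+1) - y_i)/h_i = 3, 0, -5, 8.
  2·M_0 + 8·M_1 + 2·M_2 = 6(Δ_1 - Δ_0) = -18
  2·M_1 + 6·M_2 + 1·M_3 = 6(Δ_2 - Δ_1) = -30
  1·M_2 + 4·M_3 + 1·M_4 = 6(Δ_3 - Δ_2) = 78
Natural end conditions: M_0 = M_4 = 0.
Solving: M_0 = 0, M_1 = -3/28, M_2 = -60/7, M_3 = 303/14, M_4 = 0.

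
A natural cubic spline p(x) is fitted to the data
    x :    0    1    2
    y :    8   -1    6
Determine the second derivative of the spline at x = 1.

24

With σ_i denoting the second derivative at x_i, h_i = 1, 1, and Δ_i = (y_(i+1) − y_i)/h_i = -9, 7:
  1·σ_0 + 4·σ_1 + 1·σ_2 = 6(Δ_1 - Δ_0) = 96
Natural end conditions: σ_0 = σ_2 = 0.
Solving the tridiagonal system: σ_0 = 0, σ_1 = 24, σ_2 = 0.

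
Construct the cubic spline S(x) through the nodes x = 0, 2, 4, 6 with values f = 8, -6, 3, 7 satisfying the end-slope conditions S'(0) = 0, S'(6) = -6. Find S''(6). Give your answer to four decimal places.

Put σ_i = S'' at the i-th knot. Here h = (2, 2, 2) and Δ = (-7, 9/2, 2), so the interior equations h_(i-1)·σ_(i-1) + 2(h_(i-1)+h_i)·σ_i + h_i·σ_(i+1) = 6(Δ_i − Δ_(i-1)) read
  2·σ_0 + 8·σ_1 + 2·σ_2 = 6(Δ_1 - Δ_0) = 69
  2·σ_1 + 8·σ_2 + 2·σ_3 = 6(Δ_2 - Δ_1) = -15
Clamped end conditions give two more equations: 2h_0·σ_0 + h_0·σ_1 = 6(Δ_0 - S'(0)) = -42 and h_2·σ_2 + 2h_2·σ_3 = 6(S'(6) - Δ_2) = -48.
Forward elimination and back-substitution give σ_0 = -173/10, σ_1 = 68/5, σ_2 = -13/5, σ_3 = -107/10.

-10.7000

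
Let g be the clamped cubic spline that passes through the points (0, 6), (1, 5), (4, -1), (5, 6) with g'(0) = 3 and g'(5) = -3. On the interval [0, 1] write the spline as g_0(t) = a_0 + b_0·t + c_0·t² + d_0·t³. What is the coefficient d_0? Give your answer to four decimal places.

0.9048

Write M_i for g''(x_i). With h_i = 1, 3, 1 and divided differences Δ_i = -1, -2, 7, the continuity of g' gives the tridiagonal system
  1·M_0 + 8·M_1 + 3·M_2 = 6(Δ_1 - Δ_0) = -6
  3·M_1 + 8·M_2 + 1·M_3 = 6(Δ_2 - Δ_1) = 54
Clamped end conditions give two more equations: 2h_0·M_0 + h_0·M_1 = 6(Δ_0 - g'(0)) = -24 and h_2·M_2 + 2h_2·M_3 = 6(g'(5) - Δ_2) = -60.
Forward elimination and back-substitution give M_0 = -206/21, M_1 = -92/21, M_2 = 272/21, M_3 = -766/21.
On [0, 1], with g_0(t) = a_0 + b_0·t + c_0·t² + d_0·t³: c_0 = M_0/2 = -103/21, d_0 = (M_1 - M_0)/(6h_0) = 19/21, b_0 = Δ_0 - h_0(2M_0 + M_1)/6 = 3.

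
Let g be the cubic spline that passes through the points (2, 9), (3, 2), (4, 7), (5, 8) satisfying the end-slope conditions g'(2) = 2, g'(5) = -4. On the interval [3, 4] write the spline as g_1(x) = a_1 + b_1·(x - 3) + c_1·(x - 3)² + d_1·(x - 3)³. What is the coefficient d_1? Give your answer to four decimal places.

With M_i denoting the second derivative at x_i, h_i = 1, 1, 1, and Δ_i = (y_(i+1) − y_i)/h_i = -7, 5, 1:
  1·M_0 + 4·M_1 + 1·M_2 = 6(Δ_1 - Δ_0) = 72
  1·M_1 + 4·M_2 + 1·M_3 = 6(Δ_2 - Δ_1) = -24
Clamped end conditions give two more equations: 2h_0·M_0 + h_0·M_1 = 6(Δ_0 - g'(2)) = -54 and h_2·M_2 + 2h_2·M_3 = 6(g'(5) - Δ_2) = -30.
Solving the tridiagonal system: M_0 = -214/5, M_1 = 158/5, M_2 = -58/5, M_3 = -46/5.
On [3, 4], with g_1(x) = a_1 + b_1·(x - 3) + c_1·(x - 3)² + d_1·(x - 3)³: c_1 = M_1/2 = 79/5, d_1 = (M_2 - M_1)/(6h_1) = -36/5, b_1 = Δ_1 - h_1(2M_1 + M_2)/6 = -18/5.

-7.2000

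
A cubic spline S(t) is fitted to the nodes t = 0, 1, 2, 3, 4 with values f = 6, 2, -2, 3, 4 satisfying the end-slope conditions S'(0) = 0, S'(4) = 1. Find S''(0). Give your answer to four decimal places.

-11.3214

Write M_i for S''(x_i). With h_i = 1, 1, 1, 1 and divided differences Δ_i = -4, -4, 5, 1, the continuity of S' gives the tridiagonal system
  1·M_0 + 4·M_1 + 1·M_2 = 6(Δ_1 - Δ_0) = 0
  1·M_1 + 4·M_2 + 1·M_3 = 6(Δ_2 - Δ_1) = 54
  1·M_2 + 4·M_3 + 1·M_4 = 6(Δ_3 - Δ_2) = -24
Clamped end conditions give two more equations: 2h_0·M_0 + h_0·M_1 = 6(Δ_0 - S'(0)) = -24 and h_3·M_3 + 2h_3·M_4 = 6(S'(4) - Δ_3) = 0.
Forward elimination and back-substitution give M_0 = -317/28, M_1 = -19/14, M_2 = 67/4, M_3 = -163/14, M_4 = 163/28.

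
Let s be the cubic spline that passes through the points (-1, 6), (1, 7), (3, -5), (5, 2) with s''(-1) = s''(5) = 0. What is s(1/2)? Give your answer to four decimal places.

Write M_i for s''(x_i). With h_i = 2, 2, 2 and divided differences Δ_i = 1/2, -6, 7/2, the continuity of s' gives the tridiagonal system
  2·M_0 + 8·M_1 + 2·M_2 = 6(Δ_1 - Δ_0) = -39
  2·M_1 + 8·M_2 + 2·M_3 = 6(Δ_2 - Δ_1) = 57
Natural end conditions: M_0 = M_3 = 0.
Solving the tridiagonal system: M_0 = 0, M_1 = -71/10, M_2 = 89/10, M_3 = 0.
On [-1, 1], s(x) = 6 + 43/15·(x + 1) + 0·(x + 1)² - 71/120·(x + 1)³.
With (x + 1) = 3/2: s(1/2) = 2657/320.

8.3031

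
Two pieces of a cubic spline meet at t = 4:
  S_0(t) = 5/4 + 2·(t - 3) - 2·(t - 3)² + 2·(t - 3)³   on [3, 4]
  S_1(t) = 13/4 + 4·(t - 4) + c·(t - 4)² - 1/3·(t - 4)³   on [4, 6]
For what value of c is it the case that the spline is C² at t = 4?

4

S_0''(t) = -4 + 12·(t - 3), so S_0''(4) = 8. On the right, S_1''(4) = 2c, so c = 4.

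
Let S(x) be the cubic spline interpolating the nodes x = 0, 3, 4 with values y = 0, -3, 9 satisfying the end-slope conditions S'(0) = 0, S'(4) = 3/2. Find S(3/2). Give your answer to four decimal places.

Let m_i = S''(x_i). Step sizes h_i = 3, 1; slopes of the chords Δ_i = (y_(i+1) - y_i)/h_i = -1, 12.
  3·m_0 + 8·m_1 + 1·m_2 = 6(Δ_1 - Δ_0) = 78
Clamped end conditions give two more equations: 2h_0·m_0 + h_0·m_1 = 6(Δ_0 - S'(0)) = -6 and h_1·m_1 + 2h_1·m_2 = 6(S'(4) - Δ_1) = -63.
Hence m_0 = -83/8, m_1 = 75/4, m_2 = -327/8.
On [0, 3], S(x) = 0 + 0·x - 83/16·x² + 233/144·x³.
With x = 3/2: S(3/2) = -795/128.

-6.2109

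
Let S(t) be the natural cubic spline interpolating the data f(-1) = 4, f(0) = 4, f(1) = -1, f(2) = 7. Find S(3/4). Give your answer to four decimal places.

-0.4813

Let M_i = S''(x_i). Step sizes h_i = 1, 1, 1; slopes of the chords Δ_i = (y_(i+1) - y_i)/h_i = 0, -5, 8.
  1·M_0 + 4·M_1 + 1·M_2 = 6(Δ_1 - Δ_0) = -30
  1·M_1 + 4·M_2 + 1·M_3 = 6(Δ_2 - Δ_1) = 78
Natural end conditions: M_0 = M_3 = 0.
Hence M_0 = 0, M_1 = -66/5, M_2 = 114/5, M_3 = 0.
On [0, 1], S(t) = 4 - 22/5·t - 33/5·t² + 6·t³.
With t = 3/4: S(3/4) = -77/160.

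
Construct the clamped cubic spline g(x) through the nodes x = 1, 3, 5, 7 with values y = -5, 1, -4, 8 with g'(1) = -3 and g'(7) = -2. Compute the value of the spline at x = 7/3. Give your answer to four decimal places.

-1.1086

Let m_i = g''(x_i). Step sizes h_i = 2, 2, 2; slopes of the chords Δ_i = (y_(i+1) - y_i)/h_i = 3, -5/2, 6.
  2·m_0 + 8·m_1 + 2·m_2 = 6(Δ_1 - Δ_0) = -33
  2·m_1 + 8·m_2 + 2·m_3 = 6(Δ_2 - Δ_1) = 51
Clamped end conditions give two more equations: 2h_0·m_0 + h_0·m_1 = 6(Δ_0 - g'(1)) = 36 and h_2·m_2 + 2h_2·m_3 = 6(g'(7) - Δ_2) = -48.
Forward elimination and back-substitution give m_0 = 439/30, m_1 = -169/15, m_2 = 209/15, m_3 = -569/30.
On [1, 3], g(x) = -5 - 3·(x - 1) + 439/60·(x - 1)² - 259/120·(x - 1)³.
With (x - 1) = 4/3: g(7/3) = -449/405.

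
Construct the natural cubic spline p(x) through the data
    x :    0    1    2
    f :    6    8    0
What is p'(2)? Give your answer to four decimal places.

Let M_i = p''(x_i). Step sizes h_i = 1, 1; slopes of the chords Δ_i = (y_(i+1) - y_i)/h_i = 2, -8.
  1·M_0 + 4·M_1 + 1·M_2 = 6(Δ_1 - Δ_0) = -60
Natural end conditions: M_0 = M_2 = 0.
Hence M_0 = 0, M_1 = -15, M_2 = 0.
On [1, 2], p'(x) = b_1 + 2c_1·(x - 1) + 3d_1·(x - 1)² with b_1 = Δ_1 - h_1(2M_1 + M_2)/6 = -3, c_1 = M_1/2 = -15/2, d_1 = (M_2 - M_1)/(6h_1) = 5/2. So p'(2) = -21/2.

-10.5000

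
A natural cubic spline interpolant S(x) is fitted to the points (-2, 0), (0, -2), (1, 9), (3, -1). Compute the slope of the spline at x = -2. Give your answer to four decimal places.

With M_i denoting the second derivative at x_i, h_i = 2, 1, 2, and Δ_i = (y_(i+1) − y_i)/h_i = -1, 11, -5:
  2·M_0 + 6·M_1 + 1·M_2 = 6(Δ_1 - Δ_0) = 72
  1·M_1 + 6·M_2 + 2·M_3 = 6(Δ_2 - Δ_1) = -96
Natural end conditions: M_0 = M_3 = 0.
Forward elimination and back-substitution give M_0 = 0, M_1 = 528/35, M_2 = -648/35, M_3 = 0.
On [-2, 0], S'(x) = b_0 + 2c_0·(x + 2) + 3d_0·(x + 2)² with b_0 = Δ_0 - h_0(2M_0 + M_1)/6 = -211/35, c_0 = M_0/2 = 0, d_0 = (M_1 - M_0)/(6h_0) = 44/35. So S'(-2) = -211/35.

-6.0286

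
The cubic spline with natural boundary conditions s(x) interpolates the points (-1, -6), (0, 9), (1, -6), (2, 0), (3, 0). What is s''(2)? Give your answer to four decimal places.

-21.8571

Put σ_i = s'' at the i-th knot. Here h = (1, 1, 1, 1) and Δ = (15, -15, 6, 0), so the interior equations h_(i-1)·σ_(i-1) + 2(h_(i-1)+h_i)·σ_i + h_i·σ_(i+1) = 6(Δ_i − Δ_(i-1)) read
  1·σ_0 + 4·σ_1 + 1·σ_2 = 6(Δ_1 - Δ_0) = -180
  1·σ_1 + 4·σ_2 + 1·σ_3 = 6(Δ_2 - Δ_1) = 126
  1·σ_2 + 4·σ_3 + 1·σ_4 = 6(Δ_3 - Δ_2) = -36
Natural end conditions: σ_0 = σ_4 = 0.
Forward elimination and back-substitution give σ_0 = 0, σ_1 = -405/7, σ_2 = 360/7, σ_3 = -153/7, σ_4 = 0.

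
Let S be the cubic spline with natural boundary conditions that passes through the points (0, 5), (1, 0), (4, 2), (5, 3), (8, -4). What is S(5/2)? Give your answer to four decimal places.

Put σ_i = S'' at the i-th knot. Here h = (1, 3, 1, 3) and Δ = (-5, 2/3, 1, -7/3), so the interior equations h_(i-1)·σ_(i-1) + 2(h_(i-1)+h_i)·σ_i + h_i·σ_(i+1) = 6(Δ_i − Δ_(i-1)) read
  1·σ_0 + 8·σ_1 + 3·σ_2 = 6(Δ_1 - Δ_0) = 34
  3·σ_1 + 8·σ_2 + 1·σ_3 = 6(Δ_2 - Δ_1) = 2
  1·σ_2 + 8·σ_3 + 3·σ_4 = 6(Δ_3 - Δ_2) = -20
Natural end conditions: σ_0 = σ_4 = 0.
Hence σ_0 = 0, σ_1 = 113/24, σ_2 = -11/9, σ_3 = -169/72, σ_4 = 0.
On [1, 4], S(x) = 0 - 247/72·(x - 1) + 113/48·(x - 1)² - 427/1296·(x - 1)³.
With (x - 1) = 3/2: S(5/2) = -123/128.

-0.9609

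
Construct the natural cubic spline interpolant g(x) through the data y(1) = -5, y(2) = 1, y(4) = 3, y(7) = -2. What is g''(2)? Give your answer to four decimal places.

-4.7857

Let M_i = g''(x_i). Step sizes h_i = 1, 2, 3; slopes of the chords Δ_i = (y_(i+1) - y_i)/h_i = 6, 1, -5/3.
  1·M_0 + 6·M_1 + 2·M_2 = 6(Δ_1 - Δ_0) = -30
  2·M_1 + 10·M_2 + 3·M_3 = 6(Δ_2 - Δ_1) = -16
Natural end conditions: M_0 = M_3 = 0.
Solving the tridiagonal system: M_0 = 0, M_1 = -67/14, M_2 = -9/14, M_3 = 0.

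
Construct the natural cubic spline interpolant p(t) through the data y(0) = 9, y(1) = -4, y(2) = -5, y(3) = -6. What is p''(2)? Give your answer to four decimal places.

With m_i denoting the second derivative at x_i, h_i = 1, 1, 1, and Δ_i = (y_(i+1) − y_i)/h_i = -13, -1, -1:
  1·m_0 + 4·m_1 + 1·m_2 = 6(Δ_1 - Δ_0) = 72
  1·m_1 + 4·m_2 + 1·m_3 = 6(Δ_2 - Δ_1) = 0
Natural end conditions: m_0 = m_3 = 0.
Hence m_0 = 0, m_1 = 96/5, m_2 = -24/5, m_3 = 0.

-4.8000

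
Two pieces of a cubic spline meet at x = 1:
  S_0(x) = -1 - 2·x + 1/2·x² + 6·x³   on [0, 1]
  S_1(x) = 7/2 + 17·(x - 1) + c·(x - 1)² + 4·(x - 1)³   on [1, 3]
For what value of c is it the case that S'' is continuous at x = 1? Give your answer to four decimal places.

S_0''(x) = 1 + 36·x, so S_0''(1) = 37. On the right, S_1''(1) = 2c, so c = 37/2.

18.5000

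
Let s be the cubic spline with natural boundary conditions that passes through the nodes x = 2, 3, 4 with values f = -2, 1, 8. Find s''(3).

Let σ_i = s''(x_i). Step sizes h_i = 1, 1; slopes of the chords Δ_i = (y_(i+1) - y_i)/h_i = 3, 7.
  1·σ_0 + 4·σ_1 + 1·σ_2 = 6(Δ_1 - Δ_0) = 24
Natural end conditions: σ_0 = σ_2 = 0.
Solving: σ_0 = 0, σ_1 = 6, σ_2 = 0.

6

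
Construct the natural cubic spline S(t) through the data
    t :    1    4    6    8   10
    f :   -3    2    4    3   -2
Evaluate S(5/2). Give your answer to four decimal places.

With M_i denoting the second derivative at x_i, h_i = 3, 2, 2, 2, and Δ_i = (y_(i+1) − y_i)/h_i = 5/3, 1, -1/2, -5/2:
  3·M_0 + 10·M_1 + 2·M_2 = 6(Δ_1 - Δ_0) = -4
  2·M_1 + 8·M_2 + 2·M_3 = 6(Δ_2 - Δ_1) = -9
  2·M_2 + 8·M_3 + 2·M_4 = 6(Δ_3 - Δ_2) = -12
Natural end conditions: M_0 = M_4 = 0.
Solving the tridiagonal system: M_0 = 0, M_1 = -18/71, M_2 = -52/71, M_3 = -187/142, M_4 = 0.
On [1, 4], S(t) = -3 + 382/213·(t - 1) + 0·(t - 1)² - 1/71·(t - 1)³.
With (t - 1) = 3/2: S(5/2) = -203/568.

-0.3574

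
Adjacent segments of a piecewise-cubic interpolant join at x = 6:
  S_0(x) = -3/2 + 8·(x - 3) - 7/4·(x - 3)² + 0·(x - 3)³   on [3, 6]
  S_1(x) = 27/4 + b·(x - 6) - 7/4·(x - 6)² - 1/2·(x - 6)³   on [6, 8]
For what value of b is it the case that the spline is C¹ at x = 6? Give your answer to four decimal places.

S_0'(x) = 8 - 7/2·(x - 3) + 0·(x - 3)², so S_0'(6) = -5/2. On the right, S_1'(6) = b, so b = -5/2.

-2.5000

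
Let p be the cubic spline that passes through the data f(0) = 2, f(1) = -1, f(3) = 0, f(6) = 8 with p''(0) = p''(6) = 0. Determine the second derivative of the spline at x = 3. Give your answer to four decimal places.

With σ_i denoting the second derivative at x_i, h_i = 1, 2, 3, and Δ_i = (y_(i+1) − y_i)/h_i = -3, 1/2, 8/3:
  1·σ_0 + 6·σ_1 + 2·σ_2 = 6(Δ_1 - Δ_0) = 21
  2·σ_1 + 10·σ_2 + 3·σ_3 = 6(Δ_2 - Δ_1) = 13
Natural end conditions: σ_0 = σ_3 = 0.
Solving the tridiagonal system: σ_0 = 0, σ_1 = 23/7, σ_2 = 9/14, σ_3 = 0.

0.6429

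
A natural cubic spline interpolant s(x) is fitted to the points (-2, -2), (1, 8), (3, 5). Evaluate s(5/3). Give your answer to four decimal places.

Write M_i for s''(x_i). With h_i = 3, 2 and divided differences Δ_i = 10/3, -3/2, the continuity of s' gives the tridiagonal system
  3·M_0 + 10·M_1 + 2·M_2 = 6(Δ_1 - Δ_0) = -29
Natural end conditions: M_0 = M_2 = 0.
Solving: M_0 = 0, M_1 = -29/10, M_2 = 0.
On [1, 3], s(x) = 8 + 13/30·(x - 1) - 29/20·(x - 1)² + 29/120·(x - 1)³.
With (x - 1) = 2/3: s(5/3) = 625/81.

7.7160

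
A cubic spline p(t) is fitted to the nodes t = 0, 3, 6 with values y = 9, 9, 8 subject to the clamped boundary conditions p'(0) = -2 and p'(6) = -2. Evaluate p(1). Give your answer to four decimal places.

Put σ_i = p'' at the i-th knot. Here h = (3, 3) and Δ = (0, -1/3), so the interior equations h_(i-1)·σ_(i-1) + 2(h_(i-1)+h_i)·σ_i + h_i·σ_(i+1) = 6(Δ_i − Δ_(i-1)) read
  3·σ_0 + 12·σ_1 + 3·σ_2 = 6(Δ_1 - Δ_0) = -2
Clamped end conditions give two more equations: 2h_0·σ_0 + h_0·σ_1 = 6(Δ_0 - p'(0)) = 12 and h_1·σ_1 + 2h_1·σ_2 = 6(p'(6) - Δ_1) = -10.
Hence σ_0 = 13/6, σ_1 = -1/3, σ_2 = -3/2.
On [0, 3], p(t) = 9 - 2·t + 13/12·t² - 5/36·t³.
With t = 1: p(1) = 143/18.

7.9444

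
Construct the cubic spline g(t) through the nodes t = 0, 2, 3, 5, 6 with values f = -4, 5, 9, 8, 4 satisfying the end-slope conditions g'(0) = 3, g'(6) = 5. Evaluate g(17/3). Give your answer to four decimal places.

3.8176

Put M_i = g'' at the i-th knot. Here h = (2, 1, 2, 1) and Δ = (9/2, 4, -1/2, -4), so the interior equations h_(i-1)·M_(i-1) + 2(h_(i-1)+h_i)·M_i + h_i·M_(i+1) = 6(Δ_i − Δ_(i-1)) read
  2·M_0 + 6·M_1 + 1·M_2 = 6(Δ_1 - Δ_0) = -3
  1·M_1 + 6·M_2 + 2·M_3 = 6(Δ_2 - Δ_1) = -27
  2·M_2 + 6·M_3 + 1·M_4 = 6(Δ_3 - Δ_2) = -21
Clamped end conditions give two more equations: 2h_0·M_0 + h_0·M_1 = 6(Δ_0 - g'(0)) = 9 and h_3·M_3 + 2h_3·M_4 = 6(g'(6) - Δ_3) = 54.
Forward elimination and back-substitution give M_0 = 1057/372, M_1 = -110/93, M_2 = -295/186, M_3 = -758/93, M_4 = 2890/93.
On [5, 6], g(t) = 8 - 601/93·(t - 5) - 379/93·(t - 5)² + 608/93·(t - 5)³.
With (t - 5) = 2/3: g(17/3) = 9586/2511.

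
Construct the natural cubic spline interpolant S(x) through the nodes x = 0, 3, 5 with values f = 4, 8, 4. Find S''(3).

Put m_i = S'' at the i-th knot. Here h = (3, 2) and Δ = (4/3, -2), so the interior equations h_(i-1)·m_(i-1) + 2(h_(i-1)+h_i)·m_i + h_i·m_(i+1) = 6(Δ_i − Δ_(i-1)) read
  3·m_0 + 10·m_1 + 2·m_2 = 6(Δ_1 - Δ_0) = -20
Natural end conditions: m_0 = m_2 = 0.
Forward elimination and back-substitution give m_0 = 0, m_1 = -2, m_2 = 0.

-2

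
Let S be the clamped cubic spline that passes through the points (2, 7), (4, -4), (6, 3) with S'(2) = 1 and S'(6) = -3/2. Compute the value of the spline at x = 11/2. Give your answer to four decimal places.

2.1992

Write M_i for S''(x_i). With h_i = 2, 2 and divided differences Δ_i = -11/2, 7/2, the continuity of S' gives the tridiagonal system
  2·M_0 + 8·M_1 + 2·M_2 = 6(Δ_1 - Δ_0) = 54
Clamped end conditions give two more equations: 2h_0·M_0 + h_0·M_1 = 6(Δ_0 - S'(2)) = -39 and h_1·M_1 + 2h_1·M_2 = 6(S'(6) - Δ_1) = -30.
Hence M_0 = -137/8, M_1 = 59/4, M_2 = -119/8.
On [4, 6], S(x) = -4 - 11/8·(x - 4) + 59/8·(x - 4)² - 79/32·(x - 4)³.
With (x - 4) = 3/2: S(11/2) = 563/256.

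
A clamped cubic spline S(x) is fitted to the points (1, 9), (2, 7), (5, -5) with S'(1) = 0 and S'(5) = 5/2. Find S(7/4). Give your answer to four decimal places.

7.8838

Put M_i = S'' at the i-th knot. Here h = (1, 3) and Δ = (-2, -4), so the interior equations h_(i-1)·M_(i-1) + 2(h_(i-1)+h_i)·M_i + h_i·M_(i+1) = 6(Δ_i − Δ_(i-1)) read
  1·M_0 + 8·M_1 + 3·M_2 = 6(Δ_1 - Δ_0) = -12
Clamped end conditions give two more equations: 2h_0·M_0 + h_0·M_1 = 6(Δ_0 - S'(1)) = -12 and h_1·M_1 + 2h_1·M_2 = 6(S'(5) - Δ_1) = 39.
Hence M_0 = -31/8, M_1 = -17/4, M_2 = 69/8.
On [1, 2], S(x) = 9 + 0·(x - 1) - 31/16·(x - 1)² - 1/16·(x - 1)³.
With (x - 1) = 3/4: S(7/4) = 8073/1024.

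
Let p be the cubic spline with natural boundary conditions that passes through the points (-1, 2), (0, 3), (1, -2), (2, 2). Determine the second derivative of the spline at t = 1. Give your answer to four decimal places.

16.8000

Put σ_i = p'' at the i-th knot. Here h = (1, 1, 1) and Δ = (1, -5, 4), so the interior equations h_(i-1)·σ_(i-1) + 2(h_(i-1)+h_i)·σ_i + h_i·σ_(i+1) = 6(Δ_i − Δ_(i-1)) read
  1·σ_0 + 4·σ_1 + 1·σ_2 = 6(Δ_1 - Δ_0) = -36
  1·σ_1 + 4·σ_2 + 1·σ_3 = 6(Δ_2 - Δ_1) = 54
Natural end conditions: σ_0 = σ_3 = 0.
Solving: σ_0 = 0, σ_1 = -66/5, σ_2 = 84/5, σ_3 = 0.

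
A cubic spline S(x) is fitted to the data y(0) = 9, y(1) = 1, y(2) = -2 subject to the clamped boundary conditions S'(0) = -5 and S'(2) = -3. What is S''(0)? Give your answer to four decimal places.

Let M_i = S''(x_i). Step sizes h_i = 1, 1; slopes of the chords Δ_i = (y_(i+1) - y_i)/h_i = -8, -3.
  1·M_0 + 4·M_1 + 1·M_2 = 6(Δ_1 - Δ_0) = 30
Clamped end conditions give two more equations: 2h_0·M_0 + h_0·M_1 = 6(Δ_0 - S'(0)) = -18 and h_1·M_1 + 2h_1·M_2 = 6(S'(2) - Δ_1) = 0.
Hence M_0 = -31/2, M_1 = 13, M_2 = -13/2.

-15.5000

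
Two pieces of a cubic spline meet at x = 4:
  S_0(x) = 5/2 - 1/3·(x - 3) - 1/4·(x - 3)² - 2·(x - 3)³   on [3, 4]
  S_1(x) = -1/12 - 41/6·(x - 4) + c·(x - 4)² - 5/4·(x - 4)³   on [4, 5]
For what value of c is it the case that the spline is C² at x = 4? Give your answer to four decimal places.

-6.2500

S_0''(x) = -1/2 - 12·(x - 3), so S_0''(4) = -25/2. On the right, S_1''(4) = 2c, so c = -25/4.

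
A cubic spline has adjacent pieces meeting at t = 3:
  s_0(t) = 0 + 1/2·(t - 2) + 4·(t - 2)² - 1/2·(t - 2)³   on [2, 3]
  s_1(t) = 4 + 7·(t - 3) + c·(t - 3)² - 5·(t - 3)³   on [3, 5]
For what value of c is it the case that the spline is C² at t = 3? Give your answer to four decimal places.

s_0''(t) = 8 - 3·(t - 2), so s_0''(3) = 5. On the right, s_1''(3) = 2c, so c = 5/2.

2.5000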